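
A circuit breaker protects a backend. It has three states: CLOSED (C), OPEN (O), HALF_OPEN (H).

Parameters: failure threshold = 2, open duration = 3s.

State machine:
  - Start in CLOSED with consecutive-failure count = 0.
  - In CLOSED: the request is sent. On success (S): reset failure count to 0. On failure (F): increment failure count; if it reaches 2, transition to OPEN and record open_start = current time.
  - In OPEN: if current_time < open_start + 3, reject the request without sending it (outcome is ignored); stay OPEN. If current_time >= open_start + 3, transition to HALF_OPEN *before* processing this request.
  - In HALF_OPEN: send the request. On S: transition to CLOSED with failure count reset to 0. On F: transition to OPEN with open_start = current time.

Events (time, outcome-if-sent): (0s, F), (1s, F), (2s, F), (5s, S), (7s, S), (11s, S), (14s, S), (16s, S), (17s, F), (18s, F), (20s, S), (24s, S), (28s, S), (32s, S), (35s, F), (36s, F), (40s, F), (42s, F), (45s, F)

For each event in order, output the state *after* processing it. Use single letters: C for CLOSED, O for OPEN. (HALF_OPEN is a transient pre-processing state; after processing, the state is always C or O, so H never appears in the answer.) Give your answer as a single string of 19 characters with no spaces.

State after each event:
  event#1 t=0s outcome=F: state=CLOSED
  event#2 t=1s outcome=F: state=OPEN
  event#3 t=2s outcome=F: state=OPEN
  event#4 t=5s outcome=S: state=CLOSED
  event#5 t=7s outcome=S: state=CLOSED
  event#6 t=11s outcome=S: state=CLOSED
  event#7 t=14s outcome=S: state=CLOSED
  event#8 t=16s outcome=S: state=CLOSED
  event#9 t=17s outcome=F: state=CLOSED
  event#10 t=18s outcome=F: state=OPEN
  event#11 t=20s outcome=S: state=OPEN
  event#12 t=24s outcome=S: state=CLOSED
  event#13 t=28s outcome=S: state=CLOSED
  event#14 t=32s outcome=S: state=CLOSED
  event#15 t=35s outcome=F: state=CLOSED
  event#16 t=36s outcome=F: state=OPEN
  event#17 t=40s outcome=F: state=OPEN
  event#18 t=42s outcome=F: state=OPEN
  event#19 t=45s outcome=F: state=OPEN

Answer: COOCCCCCCOOCCCCOOOO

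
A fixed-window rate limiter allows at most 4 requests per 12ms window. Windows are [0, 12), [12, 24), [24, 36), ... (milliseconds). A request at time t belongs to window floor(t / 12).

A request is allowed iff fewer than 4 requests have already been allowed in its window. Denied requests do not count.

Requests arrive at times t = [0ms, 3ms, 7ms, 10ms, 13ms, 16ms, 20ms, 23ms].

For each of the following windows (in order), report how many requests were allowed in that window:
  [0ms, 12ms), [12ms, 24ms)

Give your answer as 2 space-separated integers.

Processing requests:
  req#1 t=0ms (window 0): ALLOW
  req#2 t=3ms (window 0): ALLOW
  req#3 t=7ms (window 0): ALLOW
  req#4 t=10ms (window 0): ALLOW
  req#5 t=13ms (window 1): ALLOW
  req#6 t=16ms (window 1): ALLOW
  req#7 t=20ms (window 1): ALLOW
  req#8 t=23ms (window 1): ALLOW

Allowed counts by window: 4 4

Answer: 4 4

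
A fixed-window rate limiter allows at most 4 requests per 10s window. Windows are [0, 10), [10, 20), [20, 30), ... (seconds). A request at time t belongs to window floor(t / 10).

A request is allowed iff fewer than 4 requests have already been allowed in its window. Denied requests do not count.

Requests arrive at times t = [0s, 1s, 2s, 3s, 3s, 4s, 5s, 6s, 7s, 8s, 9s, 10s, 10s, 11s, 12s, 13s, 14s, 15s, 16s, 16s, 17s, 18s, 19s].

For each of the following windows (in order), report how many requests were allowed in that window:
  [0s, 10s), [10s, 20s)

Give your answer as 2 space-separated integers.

Answer: 4 4

Derivation:
Processing requests:
  req#1 t=0s (window 0): ALLOW
  req#2 t=1s (window 0): ALLOW
  req#3 t=2s (window 0): ALLOW
  req#4 t=3s (window 0): ALLOW
  req#5 t=3s (window 0): DENY
  req#6 t=4s (window 0): DENY
  req#7 t=5s (window 0): DENY
  req#8 t=6s (window 0): DENY
  req#9 t=7s (window 0): DENY
  req#10 t=8s (window 0): DENY
  req#11 t=9s (window 0): DENY
  req#12 t=10s (window 1): ALLOW
  req#13 t=10s (window 1): ALLOW
  req#14 t=11s (window 1): ALLOW
  req#15 t=12s (window 1): ALLOW
  req#16 t=13s (window 1): DENY
  req#17 t=14s (window 1): DENY
  req#18 t=15s (window 1): DENY
  req#19 t=16s (window 1): DENY
  req#20 t=16s (window 1): DENY
  req#21 t=17s (window 1): DENY
  req#22 t=18s (window 1): DENY
  req#23 t=19s (window 1): DENY

Allowed counts by window: 4 4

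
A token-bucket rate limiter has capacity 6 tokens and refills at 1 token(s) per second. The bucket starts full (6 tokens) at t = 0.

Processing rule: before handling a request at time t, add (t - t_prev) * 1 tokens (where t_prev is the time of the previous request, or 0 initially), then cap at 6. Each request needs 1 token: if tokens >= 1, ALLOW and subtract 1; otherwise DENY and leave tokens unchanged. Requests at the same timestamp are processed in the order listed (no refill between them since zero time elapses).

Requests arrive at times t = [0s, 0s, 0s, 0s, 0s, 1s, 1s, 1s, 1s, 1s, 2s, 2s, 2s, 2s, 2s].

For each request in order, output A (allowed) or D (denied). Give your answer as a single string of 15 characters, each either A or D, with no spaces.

Answer: AAAAAAADDDADDDD

Derivation:
Simulating step by step:
  req#1 t=0s: ALLOW
  req#2 t=0s: ALLOW
  req#3 t=0s: ALLOW
  req#4 t=0s: ALLOW
  req#5 t=0s: ALLOW
  req#6 t=1s: ALLOW
  req#7 t=1s: ALLOW
  req#8 t=1s: DENY
  req#9 t=1s: DENY
  req#10 t=1s: DENY
  req#11 t=2s: ALLOW
  req#12 t=2s: DENY
  req#13 t=2s: DENY
  req#14 t=2s: DENY
  req#15 t=2s: DENY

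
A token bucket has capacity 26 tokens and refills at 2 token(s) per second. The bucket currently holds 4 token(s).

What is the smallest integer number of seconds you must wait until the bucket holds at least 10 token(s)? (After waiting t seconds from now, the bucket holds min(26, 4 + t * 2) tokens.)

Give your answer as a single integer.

Need 4 + t * 2 >= 10, so t >= 6/2.
Smallest integer t = ceil(6/2) = 3.

Answer: 3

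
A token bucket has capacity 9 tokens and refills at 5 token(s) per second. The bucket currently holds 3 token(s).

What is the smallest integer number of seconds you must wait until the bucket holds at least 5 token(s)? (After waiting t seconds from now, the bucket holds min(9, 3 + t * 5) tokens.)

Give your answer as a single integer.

Answer: 1

Derivation:
Need 3 + t * 5 >= 5, so t >= 2/5.
Smallest integer t = ceil(2/5) = 1.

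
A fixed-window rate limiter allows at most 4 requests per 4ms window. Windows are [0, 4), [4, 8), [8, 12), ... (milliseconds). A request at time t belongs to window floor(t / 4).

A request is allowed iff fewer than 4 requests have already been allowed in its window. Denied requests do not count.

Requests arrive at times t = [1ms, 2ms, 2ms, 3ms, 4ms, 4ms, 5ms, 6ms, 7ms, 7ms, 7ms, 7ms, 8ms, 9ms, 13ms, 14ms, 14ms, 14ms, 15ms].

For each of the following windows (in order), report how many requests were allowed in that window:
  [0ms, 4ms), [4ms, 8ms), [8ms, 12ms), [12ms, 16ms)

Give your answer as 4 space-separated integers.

Answer: 4 4 2 4

Derivation:
Processing requests:
  req#1 t=1ms (window 0): ALLOW
  req#2 t=2ms (window 0): ALLOW
  req#3 t=2ms (window 0): ALLOW
  req#4 t=3ms (window 0): ALLOW
  req#5 t=4ms (window 1): ALLOW
  req#6 t=4ms (window 1): ALLOW
  req#7 t=5ms (window 1): ALLOW
  req#8 t=6ms (window 1): ALLOW
  req#9 t=7ms (window 1): DENY
  req#10 t=7ms (window 1): DENY
  req#11 t=7ms (window 1): DENY
  req#12 t=7ms (window 1): DENY
  req#13 t=8ms (window 2): ALLOW
  req#14 t=9ms (window 2): ALLOW
  req#15 t=13ms (window 3): ALLOW
  req#16 t=14ms (window 3): ALLOW
  req#17 t=14ms (window 3): ALLOW
  req#18 t=14ms (window 3): ALLOW
  req#19 t=15ms (window 3): DENY

Allowed counts by window: 4 4 2 4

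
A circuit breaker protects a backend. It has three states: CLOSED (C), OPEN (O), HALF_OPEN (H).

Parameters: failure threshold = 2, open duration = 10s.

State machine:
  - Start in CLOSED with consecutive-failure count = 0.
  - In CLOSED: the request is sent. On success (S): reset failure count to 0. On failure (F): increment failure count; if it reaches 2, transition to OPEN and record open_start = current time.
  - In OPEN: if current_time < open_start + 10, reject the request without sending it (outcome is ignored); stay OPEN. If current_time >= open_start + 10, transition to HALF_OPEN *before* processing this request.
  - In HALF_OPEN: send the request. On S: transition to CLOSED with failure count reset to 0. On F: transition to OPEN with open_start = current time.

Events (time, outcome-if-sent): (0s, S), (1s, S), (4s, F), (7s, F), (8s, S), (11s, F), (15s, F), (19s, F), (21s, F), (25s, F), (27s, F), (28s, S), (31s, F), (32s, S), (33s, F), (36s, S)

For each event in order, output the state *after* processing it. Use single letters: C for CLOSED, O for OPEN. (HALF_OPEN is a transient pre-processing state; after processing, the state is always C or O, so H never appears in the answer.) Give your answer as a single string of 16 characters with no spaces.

Answer: CCCOOOOOOOOOOOOO

Derivation:
State after each event:
  event#1 t=0s outcome=S: state=CLOSED
  event#2 t=1s outcome=S: state=CLOSED
  event#3 t=4s outcome=F: state=CLOSED
  event#4 t=7s outcome=F: state=OPEN
  event#5 t=8s outcome=S: state=OPEN
  event#6 t=11s outcome=F: state=OPEN
  event#7 t=15s outcome=F: state=OPEN
  event#8 t=19s outcome=F: state=OPEN
  event#9 t=21s outcome=F: state=OPEN
  event#10 t=25s outcome=F: state=OPEN
  event#11 t=27s outcome=F: state=OPEN
  event#12 t=28s outcome=S: state=OPEN
  event#13 t=31s outcome=F: state=OPEN
  event#14 t=32s outcome=S: state=OPEN
  event#15 t=33s outcome=F: state=OPEN
  event#16 t=36s outcome=S: state=OPEN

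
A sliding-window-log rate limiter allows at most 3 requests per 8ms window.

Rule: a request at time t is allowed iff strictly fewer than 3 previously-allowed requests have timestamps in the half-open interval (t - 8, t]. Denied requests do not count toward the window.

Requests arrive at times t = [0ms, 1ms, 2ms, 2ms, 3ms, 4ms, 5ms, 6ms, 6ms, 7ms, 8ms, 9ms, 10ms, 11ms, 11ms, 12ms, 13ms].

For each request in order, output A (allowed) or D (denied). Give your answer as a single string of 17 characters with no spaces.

Tracking allowed requests in the window:
  req#1 t=0ms: ALLOW
  req#2 t=1ms: ALLOW
  req#3 t=2ms: ALLOW
  req#4 t=2ms: DENY
  req#5 t=3ms: DENY
  req#6 t=4ms: DENY
  req#7 t=5ms: DENY
  req#8 t=6ms: DENY
  req#9 t=6ms: DENY
  req#10 t=7ms: DENY
  req#11 t=8ms: ALLOW
  req#12 t=9ms: ALLOW
  req#13 t=10ms: ALLOW
  req#14 t=11ms: DENY
  req#15 t=11ms: DENY
  req#16 t=12ms: DENY
  req#17 t=13ms: DENY

Answer: AAADDDDDDDAAADDDD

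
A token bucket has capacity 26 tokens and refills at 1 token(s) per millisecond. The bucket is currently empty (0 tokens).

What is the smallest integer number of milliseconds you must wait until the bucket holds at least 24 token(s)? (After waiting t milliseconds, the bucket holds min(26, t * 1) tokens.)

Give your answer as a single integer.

Answer: 24

Derivation:
Need t * 1 >= 24, so t >= 24/1.
Smallest integer t = ceil(24/1) = 24.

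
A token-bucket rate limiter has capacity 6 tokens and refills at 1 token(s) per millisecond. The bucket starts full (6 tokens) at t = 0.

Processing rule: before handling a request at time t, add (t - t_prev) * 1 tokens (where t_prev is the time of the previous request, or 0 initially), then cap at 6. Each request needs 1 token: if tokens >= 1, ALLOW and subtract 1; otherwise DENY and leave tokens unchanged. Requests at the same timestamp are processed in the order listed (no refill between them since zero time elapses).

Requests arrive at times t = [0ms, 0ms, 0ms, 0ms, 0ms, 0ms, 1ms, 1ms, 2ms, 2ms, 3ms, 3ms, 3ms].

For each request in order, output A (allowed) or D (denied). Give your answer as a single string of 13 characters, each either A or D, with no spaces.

Answer: AAAAAAADADADD

Derivation:
Simulating step by step:
  req#1 t=0ms: ALLOW
  req#2 t=0ms: ALLOW
  req#3 t=0ms: ALLOW
  req#4 t=0ms: ALLOW
  req#5 t=0ms: ALLOW
  req#6 t=0ms: ALLOW
  req#7 t=1ms: ALLOW
  req#8 t=1ms: DENY
  req#9 t=2ms: ALLOW
  req#10 t=2ms: DENY
  req#11 t=3ms: ALLOW
  req#12 t=3ms: DENY
  req#13 t=3ms: DENY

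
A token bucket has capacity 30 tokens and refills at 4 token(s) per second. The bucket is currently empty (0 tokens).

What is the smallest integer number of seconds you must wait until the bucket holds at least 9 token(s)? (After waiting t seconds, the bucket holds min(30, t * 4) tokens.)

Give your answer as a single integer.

Answer: 3

Derivation:
Need t * 4 >= 9, so t >= 9/4.
Smallest integer t = ceil(9/4) = 3.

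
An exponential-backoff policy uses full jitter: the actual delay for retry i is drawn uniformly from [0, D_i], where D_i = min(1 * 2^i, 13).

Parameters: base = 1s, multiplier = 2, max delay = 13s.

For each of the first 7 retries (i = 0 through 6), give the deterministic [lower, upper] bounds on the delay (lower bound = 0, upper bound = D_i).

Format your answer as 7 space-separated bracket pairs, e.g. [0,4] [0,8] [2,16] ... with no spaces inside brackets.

Computing bounds per retry:
  i=0: D_i=min(1*2^0,13)=1, bounds=[0,1]
  i=1: D_i=min(1*2^1,13)=2, bounds=[0,2]
  i=2: D_i=min(1*2^2,13)=4, bounds=[0,4]
  i=3: D_i=min(1*2^3,13)=8, bounds=[0,8]
  i=4: D_i=min(1*2^4,13)=13, bounds=[0,13]
  i=5: D_i=min(1*2^5,13)=13, bounds=[0,13]
  i=6: D_i=min(1*2^6,13)=13, bounds=[0,13]

Answer: [0,1] [0,2] [0,4] [0,8] [0,13] [0,13] [0,13]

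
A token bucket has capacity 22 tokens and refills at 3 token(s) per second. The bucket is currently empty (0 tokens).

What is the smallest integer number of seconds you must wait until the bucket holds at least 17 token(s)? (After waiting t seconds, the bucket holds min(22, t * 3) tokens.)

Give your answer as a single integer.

Answer: 6

Derivation:
Need t * 3 >= 17, so t >= 17/3.
Smallest integer t = ceil(17/3) = 6.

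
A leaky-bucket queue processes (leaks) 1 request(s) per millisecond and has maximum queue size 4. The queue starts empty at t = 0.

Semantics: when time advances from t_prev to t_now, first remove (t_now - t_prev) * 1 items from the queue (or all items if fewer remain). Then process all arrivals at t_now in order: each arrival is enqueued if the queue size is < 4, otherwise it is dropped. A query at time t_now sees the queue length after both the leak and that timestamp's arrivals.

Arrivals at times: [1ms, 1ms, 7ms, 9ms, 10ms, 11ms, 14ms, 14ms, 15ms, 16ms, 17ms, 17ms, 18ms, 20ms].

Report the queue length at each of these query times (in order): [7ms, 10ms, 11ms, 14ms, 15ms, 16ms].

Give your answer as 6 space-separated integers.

Queue lengths at query times:
  query t=7ms: backlog = 1
  query t=10ms: backlog = 1
  query t=11ms: backlog = 1
  query t=14ms: backlog = 2
  query t=15ms: backlog = 2
  query t=16ms: backlog = 2

Answer: 1 1 1 2 2 2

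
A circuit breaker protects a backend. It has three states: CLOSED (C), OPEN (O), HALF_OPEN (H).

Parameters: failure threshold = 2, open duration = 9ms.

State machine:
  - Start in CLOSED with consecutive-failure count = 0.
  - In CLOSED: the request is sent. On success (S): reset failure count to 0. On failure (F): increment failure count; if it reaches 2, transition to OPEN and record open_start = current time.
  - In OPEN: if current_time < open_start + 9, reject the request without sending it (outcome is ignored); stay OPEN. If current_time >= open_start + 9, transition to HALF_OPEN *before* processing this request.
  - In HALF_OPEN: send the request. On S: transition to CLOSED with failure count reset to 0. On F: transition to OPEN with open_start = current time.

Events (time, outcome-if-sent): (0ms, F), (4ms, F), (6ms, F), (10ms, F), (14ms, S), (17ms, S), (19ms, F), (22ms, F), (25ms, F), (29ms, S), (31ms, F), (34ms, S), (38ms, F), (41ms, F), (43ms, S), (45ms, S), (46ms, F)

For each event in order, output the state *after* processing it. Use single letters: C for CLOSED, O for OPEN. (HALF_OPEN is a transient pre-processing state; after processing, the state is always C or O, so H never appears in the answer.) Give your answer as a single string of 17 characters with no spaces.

Answer: COOOCCCOOOOOOOOOO

Derivation:
State after each event:
  event#1 t=0ms outcome=F: state=CLOSED
  event#2 t=4ms outcome=F: state=OPEN
  event#3 t=6ms outcome=F: state=OPEN
  event#4 t=10ms outcome=F: state=OPEN
  event#5 t=14ms outcome=S: state=CLOSED
  event#6 t=17ms outcome=S: state=CLOSED
  event#7 t=19ms outcome=F: state=CLOSED
  event#8 t=22ms outcome=F: state=OPEN
  event#9 t=25ms outcome=F: state=OPEN
  event#10 t=29ms outcome=S: state=OPEN
  event#11 t=31ms outcome=F: state=OPEN
  event#12 t=34ms outcome=S: state=OPEN
  event#13 t=38ms outcome=F: state=OPEN
  event#14 t=41ms outcome=F: state=OPEN
  event#15 t=43ms outcome=S: state=OPEN
  event#16 t=45ms outcome=S: state=OPEN
  event#17 t=46ms outcome=F: state=OPEN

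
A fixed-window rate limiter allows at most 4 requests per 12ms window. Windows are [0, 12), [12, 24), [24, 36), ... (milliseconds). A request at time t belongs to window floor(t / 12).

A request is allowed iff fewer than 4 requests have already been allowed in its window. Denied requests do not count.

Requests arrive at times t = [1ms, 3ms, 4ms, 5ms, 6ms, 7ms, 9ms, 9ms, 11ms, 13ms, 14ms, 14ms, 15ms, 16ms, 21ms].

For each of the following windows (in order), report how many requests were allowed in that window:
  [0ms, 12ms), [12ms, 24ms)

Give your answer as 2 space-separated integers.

Processing requests:
  req#1 t=1ms (window 0): ALLOW
  req#2 t=3ms (window 0): ALLOW
  req#3 t=4ms (window 0): ALLOW
  req#4 t=5ms (window 0): ALLOW
  req#5 t=6ms (window 0): DENY
  req#6 t=7ms (window 0): DENY
  req#7 t=9ms (window 0): DENY
  req#8 t=9ms (window 0): DENY
  req#9 t=11ms (window 0): DENY
  req#10 t=13ms (window 1): ALLOW
  req#11 t=14ms (window 1): ALLOW
  req#12 t=14ms (window 1): ALLOW
  req#13 t=15ms (window 1): ALLOW
  req#14 t=16ms (window 1): DENY
  req#15 t=21ms (window 1): DENY

Allowed counts by window: 4 4

Answer: 4 4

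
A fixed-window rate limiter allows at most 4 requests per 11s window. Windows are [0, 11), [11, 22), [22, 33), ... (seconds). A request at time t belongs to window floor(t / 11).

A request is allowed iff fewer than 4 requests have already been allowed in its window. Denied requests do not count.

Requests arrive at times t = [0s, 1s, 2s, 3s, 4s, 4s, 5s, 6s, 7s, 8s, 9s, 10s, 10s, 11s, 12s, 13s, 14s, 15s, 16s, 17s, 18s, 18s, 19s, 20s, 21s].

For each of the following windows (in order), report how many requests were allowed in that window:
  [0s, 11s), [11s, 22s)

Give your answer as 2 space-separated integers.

Processing requests:
  req#1 t=0s (window 0): ALLOW
  req#2 t=1s (window 0): ALLOW
  req#3 t=2s (window 0): ALLOW
  req#4 t=3s (window 0): ALLOW
  req#5 t=4s (window 0): DENY
  req#6 t=4s (window 0): DENY
  req#7 t=5s (window 0): DENY
  req#8 t=6s (window 0): DENY
  req#9 t=7s (window 0): DENY
  req#10 t=8s (window 0): DENY
  req#11 t=9s (window 0): DENY
  req#12 t=10s (window 0): DENY
  req#13 t=10s (window 0): DENY
  req#14 t=11s (window 1): ALLOW
  req#15 t=12s (window 1): ALLOW
  req#16 t=13s (window 1): ALLOW
  req#17 t=14s (window 1): ALLOW
  req#18 t=15s (window 1): DENY
  req#19 t=16s (window 1): DENY
  req#20 t=17s (window 1): DENY
  req#21 t=18s (window 1): DENY
  req#22 t=18s (window 1): DENY
  req#23 t=19s (window 1): DENY
  req#24 t=20s (window 1): DENY
  req#25 t=21s (window 1): DENY

Allowed counts by window: 4 4

Answer: 4 4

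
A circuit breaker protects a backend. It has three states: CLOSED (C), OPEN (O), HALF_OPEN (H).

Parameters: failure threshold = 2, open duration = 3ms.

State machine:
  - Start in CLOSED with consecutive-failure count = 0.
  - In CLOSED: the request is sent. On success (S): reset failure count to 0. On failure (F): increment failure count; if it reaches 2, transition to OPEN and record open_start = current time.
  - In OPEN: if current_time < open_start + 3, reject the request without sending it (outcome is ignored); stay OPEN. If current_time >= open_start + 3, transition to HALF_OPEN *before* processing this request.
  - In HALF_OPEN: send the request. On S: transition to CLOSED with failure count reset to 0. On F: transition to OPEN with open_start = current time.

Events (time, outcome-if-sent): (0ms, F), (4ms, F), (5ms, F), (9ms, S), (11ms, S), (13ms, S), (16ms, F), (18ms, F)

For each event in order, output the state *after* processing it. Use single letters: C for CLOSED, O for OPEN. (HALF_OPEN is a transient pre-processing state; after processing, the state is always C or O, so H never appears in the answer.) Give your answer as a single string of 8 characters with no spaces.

State after each event:
  event#1 t=0ms outcome=F: state=CLOSED
  event#2 t=4ms outcome=F: state=OPEN
  event#3 t=5ms outcome=F: state=OPEN
  event#4 t=9ms outcome=S: state=CLOSED
  event#5 t=11ms outcome=S: state=CLOSED
  event#6 t=13ms outcome=S: state=CLOSED
  event#7 t=16ms outcome=F: state=CLOSED
  event#8 t=18ms outcome=F: state=OPEN

Answer: COOCCCCO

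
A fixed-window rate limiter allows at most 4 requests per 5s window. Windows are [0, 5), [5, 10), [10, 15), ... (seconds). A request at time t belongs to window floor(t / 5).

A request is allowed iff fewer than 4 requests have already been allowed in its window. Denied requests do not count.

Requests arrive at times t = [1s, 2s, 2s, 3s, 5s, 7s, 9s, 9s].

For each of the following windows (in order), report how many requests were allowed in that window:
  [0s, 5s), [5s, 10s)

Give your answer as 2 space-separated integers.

Answer: 4 4

Derivation:
Processing requests:
  req#1 t=1s (window 0): ALLOW
  req#2 t=2s (window 0): ALLOW
  req#3 t=2s (window 0): ALLOW
  req#4 t=3s (window 0): ALLOW
  req#5 t=5s (window 1): ALLOW
  req#6 t=7s (window 1): ALLOW
  req#7 t=9s (window 1): ALLOW
  req#8 t=9s (window 1): ALLOW

Allowed counts by window: 4 4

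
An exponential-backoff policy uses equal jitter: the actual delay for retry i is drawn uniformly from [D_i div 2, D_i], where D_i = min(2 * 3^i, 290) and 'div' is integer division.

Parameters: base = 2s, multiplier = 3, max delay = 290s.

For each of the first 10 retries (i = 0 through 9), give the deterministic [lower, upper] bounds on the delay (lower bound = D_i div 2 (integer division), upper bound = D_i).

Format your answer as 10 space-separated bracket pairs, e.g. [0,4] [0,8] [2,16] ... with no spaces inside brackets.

Computing bounds per retry:
  i=0: D_i=min(2*3^0,290)=2, bounds=[1,2]
  i=1: D_i=min(2*3^1,290)=6, bounds=[3,6]
  i=2: D_i=min(2*3^2,290)=18, bounds=[9,18]
  i=3: D_i=min(2*3^3,290)=54, bounds=[27,54]
  i=4: D_i=min(2*3^4,290)=162, bounds=[81,162]
  i=5: D_i=min(2*3^5,290)=290, bounds=[145,290]
  i=6: D_i=min(2*3^6,290)=290, bounds=[145,290]
  i=7: D_i=min(2*3^7,290)=290, bounds=[145,290]
  i=8: D_i=min(2*3^8,290)=290, bounds=[145,290]
  i=9: D_i=min(2*3^9,290)=290, bounds=[145,290]

Answer: [1,2] [3,6] [9,18] [27,54] [81,162] [145,290] [145,290] [145,290] [145,290] [145,290]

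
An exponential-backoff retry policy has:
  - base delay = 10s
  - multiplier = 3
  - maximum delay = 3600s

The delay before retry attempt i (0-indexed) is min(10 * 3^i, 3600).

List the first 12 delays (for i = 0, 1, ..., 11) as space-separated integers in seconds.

Computing each delay:
  i=0: min(10*3^0, 3600) = 10
  i=1: min(10*3^1, 3600) = 30
  i=2: min(10*3^2, 3600) = 90
  i=3: min(10*3^3, 3600) = 270
  i=4: min(10*3^4, 3600) = 810
  i=5: min(10*3^5, 3600) = 2430
  i=6: min(10*3^6, 3600) = 3600
  i=7: min(10*3^7, 3600) = 3600
  i=8: min(10*3^8, 3600) = 3600
  i=9: min(10*3^9, 3600) = 3600
  i=10: min(10*3^10, 3600) = 3600
  i=11: min(10*3^11, 3600) = 3600

Answer: 10 30 90 270 810 2430 3600 3600 3600 3600 3600 3600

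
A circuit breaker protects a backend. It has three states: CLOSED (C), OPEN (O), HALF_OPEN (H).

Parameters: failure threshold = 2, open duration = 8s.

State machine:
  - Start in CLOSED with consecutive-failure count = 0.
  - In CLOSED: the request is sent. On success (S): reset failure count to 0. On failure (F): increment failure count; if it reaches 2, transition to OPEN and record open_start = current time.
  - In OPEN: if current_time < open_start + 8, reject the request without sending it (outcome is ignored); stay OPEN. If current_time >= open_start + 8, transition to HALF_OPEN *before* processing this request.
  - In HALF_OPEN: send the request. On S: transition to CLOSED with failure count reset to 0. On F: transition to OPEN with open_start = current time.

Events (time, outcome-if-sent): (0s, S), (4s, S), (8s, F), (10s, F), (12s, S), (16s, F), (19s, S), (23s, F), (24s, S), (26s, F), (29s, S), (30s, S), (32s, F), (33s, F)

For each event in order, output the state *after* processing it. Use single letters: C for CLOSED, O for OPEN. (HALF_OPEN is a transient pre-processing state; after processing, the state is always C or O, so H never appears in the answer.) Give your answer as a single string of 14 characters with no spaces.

State after each event:
  event#1 t=0s outcome=S: state=CLOSED
  event#2 t=4s outcome=S: state=CLOSED
  event#3 t=8s outcome=F: state=CLOSED
  event#4 t=10s outcome=F: state=OPEN
  event#5 t=12s outcome=S: state=OPEN
  event#6 t=16s outcome=F: state=OPEN
  event#7 t=19s outcome=S: state=CLOSED
  event#8 t=23s outcome=F: state=CLOSED
  event#9 t=24s outcome=S: state=CLOSED
  event#10 t=26s outcome=F: state=CLOSED
  event#11 t=29s outcome=S: state=CLOSED
  event#12 t=30s outcome=S: state=CLOSED
  event#13 t=32s outcome=F: state=CLOSED
  event#14 t=33s outcome=F: state=OPEN

Answer: CCCOOOCCCCCCCO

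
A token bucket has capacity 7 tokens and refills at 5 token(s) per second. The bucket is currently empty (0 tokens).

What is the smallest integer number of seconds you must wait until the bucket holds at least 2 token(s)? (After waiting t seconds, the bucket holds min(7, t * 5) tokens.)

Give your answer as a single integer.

Need t * 5 >= 2, so t >= 2/5.
Smallest integer t = ceil(2/5) = 1.

Answer: 1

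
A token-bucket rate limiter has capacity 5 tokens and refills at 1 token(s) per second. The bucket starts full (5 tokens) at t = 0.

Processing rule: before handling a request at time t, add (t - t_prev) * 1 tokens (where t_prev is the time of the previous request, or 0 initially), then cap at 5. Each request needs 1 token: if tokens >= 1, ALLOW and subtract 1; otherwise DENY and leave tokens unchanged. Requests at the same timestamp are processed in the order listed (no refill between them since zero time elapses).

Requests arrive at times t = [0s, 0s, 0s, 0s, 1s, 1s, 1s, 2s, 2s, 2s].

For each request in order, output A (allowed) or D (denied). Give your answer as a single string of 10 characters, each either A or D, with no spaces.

Simulating step by step:
  req#1 t=0s: ALLOW
  req#2 t=0s: ALLOW
  req#3 t=0s: ALLOW
  req#4 t=0s: ALLOW
  req#5 t=1s: ALLOW
  req#6 t=1s: ALLOW
  req#7 t=1s: DENY
  req#8 t=2s: ALLOW
  req#9 t=2s: DENY
  req#10 t=2s: DENY

Answer: AAAAAADADD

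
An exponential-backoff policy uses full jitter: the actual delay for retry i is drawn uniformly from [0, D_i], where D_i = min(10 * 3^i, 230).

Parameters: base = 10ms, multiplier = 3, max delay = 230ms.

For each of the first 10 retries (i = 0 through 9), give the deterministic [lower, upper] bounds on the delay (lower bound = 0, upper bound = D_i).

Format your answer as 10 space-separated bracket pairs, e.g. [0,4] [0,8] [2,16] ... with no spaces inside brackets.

Answer: [0,10] [0,30] [0,90] [0,230] [0,230] [0,230] [0,230] [0,230] [0,230] [0,230]

Derivation:
Computing bounds per retry:
  i=0: D_i=min(10*3^0,230)=10, bounds=[0,10]
  i=1: D_i=min(10*3^1,230)=30, bounds=[0,30]
  i=2: D_i=min(10*3^2,230)=90, bounds=[0,90]
  i=3: D_i=min(10*3^3,230)=230, bounds=[0,230]
  i=4: D_i=min(10*3^4,230)=230, bounds=[0,230]
  i=5: D_i=min(10*3^5,230)=230, bounds=[0,230]
  i=6: D_i=min(10*3^6,230)=230, bounds=[0,230]
  i=7: D_i=min(10*3^7,230)=230, bounds=[0,230]
  i=8: D_i=min(10*3^8,230)=230, bounds=[0,230]
  i=9: D_i=min(10*3^9,230)=230, bounds=[0,230]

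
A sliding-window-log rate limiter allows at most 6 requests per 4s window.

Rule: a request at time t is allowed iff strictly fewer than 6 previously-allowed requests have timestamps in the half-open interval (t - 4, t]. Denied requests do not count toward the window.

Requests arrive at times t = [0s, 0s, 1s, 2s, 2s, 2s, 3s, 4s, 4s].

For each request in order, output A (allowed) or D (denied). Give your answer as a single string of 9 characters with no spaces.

Tracking allowed requests in the window:
  req#1 t=0s: ALLOW
  req#2 t=0s: ALLOW
  req#3 t=1s: ALLOW
  req#4 t=2s: ALLOW
  req#5 t=2s: ALLOW
  req#6 t=2s: ALLOW
  req#7 t=3s: DENY
  req#8 t=4s: ALLOW
  req#9 t=4s: ALLOW

Answer: AAAAAADAA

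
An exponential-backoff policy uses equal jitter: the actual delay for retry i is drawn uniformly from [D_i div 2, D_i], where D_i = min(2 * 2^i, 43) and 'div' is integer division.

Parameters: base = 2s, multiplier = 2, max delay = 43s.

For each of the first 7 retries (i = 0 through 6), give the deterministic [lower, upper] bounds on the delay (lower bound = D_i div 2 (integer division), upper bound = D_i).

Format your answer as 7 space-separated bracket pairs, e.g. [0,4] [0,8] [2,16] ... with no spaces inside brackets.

Answer: [1,2] [2,4] [4,8] [8,16] [16,32] [21,43] [21,43]

Derivation:
Computing bounds per retry:
  i=0: D_i=min(2*2^0,43)=2, bounds=[1,2]
  i=1: D_i=min(2*2^1,43)=4, bounds=[2,4]
  i=2: D_i=min(2*2^2,43)=8, bounds=[4,8]
  i=3: D_i=min(2*2^3,43)=16, bounds=[8,16]
  i=4: D_i=min(2*2^4,43)=32, bounds=[16,32]
  i=5: D_i=min(2*2^5,43)=43, bounds=[21,43]
  i=6: D_i=min(2*2^6,43)=43, bounds=[21,43]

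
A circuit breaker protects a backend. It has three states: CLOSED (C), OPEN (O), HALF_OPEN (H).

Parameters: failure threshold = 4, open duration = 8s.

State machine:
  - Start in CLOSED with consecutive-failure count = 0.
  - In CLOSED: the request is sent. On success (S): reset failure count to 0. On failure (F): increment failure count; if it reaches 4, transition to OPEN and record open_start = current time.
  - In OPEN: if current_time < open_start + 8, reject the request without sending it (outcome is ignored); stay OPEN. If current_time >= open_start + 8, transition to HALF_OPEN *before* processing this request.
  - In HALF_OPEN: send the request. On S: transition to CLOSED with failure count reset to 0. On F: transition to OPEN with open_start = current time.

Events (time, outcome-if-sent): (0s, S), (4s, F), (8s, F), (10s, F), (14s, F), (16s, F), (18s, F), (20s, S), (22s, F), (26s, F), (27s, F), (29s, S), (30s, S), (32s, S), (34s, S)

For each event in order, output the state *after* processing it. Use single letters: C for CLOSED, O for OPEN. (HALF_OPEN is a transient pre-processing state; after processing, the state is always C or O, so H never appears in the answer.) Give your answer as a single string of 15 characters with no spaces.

Answer: CCCCOOOOOOOOCCC

Derivation:
State after each event:
  event#1 t=0s outcome=S: state=CLOSED
  event#2 t=4s outcome=F: state=CLOSED
  event#3 t=8s outcome=F: state=CLOSED
  event#4 t=10s outcome=F: state=CLOSED
  event#5 t=14s outcome=F: state=OPEN
  event#6 t=16s outcome=F: state=OPEN
  event#7 t=18s outcome=F: state=OPEN
  event#8 t=20s outcome=S: state=OPEN
  event#9 t=22s outcome=F: state=OPEN
  event#10 t=26s outcome=F: state=OPEN
  event#11 t=27s outcome=F: state=OPEN
  event#12 t=29s outcome=S: state=OPEN
  event#13 t=30s outcome=S: state=CLOSED
  event#14 t=32s outcome=S: state=CLOSED
  event#15 t=34s outcome=S: state=CLOSED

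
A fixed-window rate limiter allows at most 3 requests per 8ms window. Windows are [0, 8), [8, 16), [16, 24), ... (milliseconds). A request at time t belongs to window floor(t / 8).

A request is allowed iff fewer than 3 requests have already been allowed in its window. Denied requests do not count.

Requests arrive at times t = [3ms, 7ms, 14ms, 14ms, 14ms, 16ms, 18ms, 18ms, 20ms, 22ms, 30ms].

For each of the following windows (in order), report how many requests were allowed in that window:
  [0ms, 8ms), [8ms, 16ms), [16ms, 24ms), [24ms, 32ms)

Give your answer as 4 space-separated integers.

Processing requests:
  req#1 t=3ms (window 0): ALLOW
  req#2 t=7ms (window 0): ALLOW
  req#3 t=14ms (window 1): ALLOW
  req#4 t=14ms (window 1): ALLOW
  req#5 t=14ms (window 1): ALLOW
  req#6 t=16ms (window 2): ALLOW
  req#7 t=18ms (window 2): ALLOW
  req#8 t=18ms (window 2): ALLOW
  req#9 t=20ms (window 2): DENY
  req#10 t=22ms (window 2): DENY
  req#11 t=30ms (window 3): ALLOW

Allowed counts by window: 2 3 3 1

Answer: 2 3 3 1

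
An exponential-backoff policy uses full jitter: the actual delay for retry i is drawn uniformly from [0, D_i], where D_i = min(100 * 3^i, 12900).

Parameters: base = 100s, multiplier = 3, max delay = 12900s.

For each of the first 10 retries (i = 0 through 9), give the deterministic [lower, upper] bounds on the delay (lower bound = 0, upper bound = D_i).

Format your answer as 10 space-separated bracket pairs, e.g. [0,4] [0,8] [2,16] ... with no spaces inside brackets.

Computing bounds per retry:
  i=0: D_i=min(100*3^0,12900)=100, bounds=[0,100]
  i=1: D_i=min(100*3^1,12900)=300, bounds=[0,300]
  i=2: D_i=min(100*3^2,12900)=900, bounds=[0,900]
  i=3: D_i=min(100*3^3,12900)=2700, bounds=[0,2700]
  i=4: D_i=min(100*3^4,12900)=8100, bounds=[0,8100]
  i=5: D_i=min(100*3^5,12900)=12900, bounds=[0,12900]
  i=6: D_i=min(100*3^6,12900)=12900, bounds=[0,12900]
  i=7: D_i=min(100*3^7,12900)=12900, bounds=[0,12900]
  i=8: D_i=min(100*3^8,12900)=12900, bounds=[0,12900]
  i=9: D_i=min(100*3^9,12900)=12900, bounds=[0,12900]

Answer: [0,100] [0,300] [0,900] [0,2700] [0,8100] [0,12900] [0,12900] [0,12900] [0,12900] [0,12900]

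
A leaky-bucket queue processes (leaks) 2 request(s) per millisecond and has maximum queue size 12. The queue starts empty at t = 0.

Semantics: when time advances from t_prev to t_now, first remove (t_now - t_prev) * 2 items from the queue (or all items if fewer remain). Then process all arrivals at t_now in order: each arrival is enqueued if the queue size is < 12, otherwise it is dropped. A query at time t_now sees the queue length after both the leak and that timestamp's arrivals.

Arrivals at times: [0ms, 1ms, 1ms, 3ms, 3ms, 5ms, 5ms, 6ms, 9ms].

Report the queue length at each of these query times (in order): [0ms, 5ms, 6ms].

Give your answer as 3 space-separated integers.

Answer: 1 2 1

Derivation:
Queue lengths at query times:
  query t=0ms: backlog = 1
  query t=5ms: backlog = 2
  query t=6ms: backlog = 1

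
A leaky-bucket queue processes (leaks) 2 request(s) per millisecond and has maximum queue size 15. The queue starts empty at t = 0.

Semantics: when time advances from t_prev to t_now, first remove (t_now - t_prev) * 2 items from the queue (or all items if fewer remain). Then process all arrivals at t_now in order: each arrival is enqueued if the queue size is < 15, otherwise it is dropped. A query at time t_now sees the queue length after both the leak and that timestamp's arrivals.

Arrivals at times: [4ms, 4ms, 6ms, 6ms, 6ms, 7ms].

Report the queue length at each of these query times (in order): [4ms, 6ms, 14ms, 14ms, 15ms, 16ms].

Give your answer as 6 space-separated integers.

Queue lengths at query times:
  query t=4ms: backlog = 2
  query t=6ms: backlog = 3
  query t=14ms: backlog = 0
  query t=14ms: backlog = 0
  query t=15ms: backlog = 0
  query t=16ms: backlog = 0

Answer: 2 3 0 0 0 0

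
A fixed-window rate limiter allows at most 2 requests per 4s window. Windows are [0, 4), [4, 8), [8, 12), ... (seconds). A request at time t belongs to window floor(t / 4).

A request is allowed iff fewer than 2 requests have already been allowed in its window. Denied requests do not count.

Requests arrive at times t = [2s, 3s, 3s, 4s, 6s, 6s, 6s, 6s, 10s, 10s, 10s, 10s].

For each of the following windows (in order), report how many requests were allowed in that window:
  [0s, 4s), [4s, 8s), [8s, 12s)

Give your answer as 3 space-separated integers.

Processing requests:
  req#1 t=2s (window 0): ALLOW
  req#2 t=3s (window 0): ALLOW
  req#3 t=3s (window 0): DENY
  req#4 t=4s (window 1): ALLOW
  req#5 t=6s (window 1): ALLOW
  req#6 t=6s (window 1): DENY
  req#7 t=6s (window 1): DENY
  req#8 t=6s (window 1): DENY
  req#9 t=10s (window 2): ALLOW
  req#10 t=10s (window 2): ALLOW
  req#11 t=10s (window 2): DENY
  req#12 t=10s (window 2): DENY

Allowed counts by window: 2 2 2

Answer: 2 2 2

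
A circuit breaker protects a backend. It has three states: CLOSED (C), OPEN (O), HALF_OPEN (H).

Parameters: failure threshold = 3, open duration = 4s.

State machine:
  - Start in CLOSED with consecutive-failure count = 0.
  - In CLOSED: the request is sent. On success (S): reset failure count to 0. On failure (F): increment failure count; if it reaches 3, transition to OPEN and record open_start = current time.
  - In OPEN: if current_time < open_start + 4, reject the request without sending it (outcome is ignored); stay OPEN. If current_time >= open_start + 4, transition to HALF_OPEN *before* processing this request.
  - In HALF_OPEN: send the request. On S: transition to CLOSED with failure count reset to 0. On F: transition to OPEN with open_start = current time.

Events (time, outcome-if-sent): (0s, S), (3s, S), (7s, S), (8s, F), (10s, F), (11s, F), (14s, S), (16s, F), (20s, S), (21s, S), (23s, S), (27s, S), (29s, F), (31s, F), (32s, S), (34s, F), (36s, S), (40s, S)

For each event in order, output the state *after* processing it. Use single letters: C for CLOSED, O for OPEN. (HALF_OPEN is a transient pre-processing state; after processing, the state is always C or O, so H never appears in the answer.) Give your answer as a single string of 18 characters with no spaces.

Answer: CCCCCOOOCCCCCCCCCC

Derivation:
State after each event:
  event#1 t=0s outcome=S: state=CLOSED
  event#2 t=3s outcome=S: state=CLOSED
  event#3 t=7s outcome=S: state=CLOSED
  event#4 t=8s outcome=F: state=CLOSED
  event#5 t=10s outcome=F: state=CLOSED
  event#6 t=11s outcome=F: state=OPEN
  event#7 t=14s outcome=S: state=OPEN
  event#8 t=16s outcome=F: state=OPEN
  event#9 t=20s outcome=S: state=CLOSED
  event#10 t=21s outcome=S: state=CLOSED
  event#11 t=23s outcome=S: state=CLOSED
  event#12 t=27s outcome=S: state=CLOSED
  event#13 t=29s outcome=F: state=CLOSED
  event#14 t=31s outcome=F: state=CLOSED
  event#15 t=32s outcome=S: state=CLOSED
  event#16 t=34s outcome=F: state=CLOSED
  event#17 t=36s outcome=S: state=CLOSED
  event#18 t=40s outcome=S: state=CLOSED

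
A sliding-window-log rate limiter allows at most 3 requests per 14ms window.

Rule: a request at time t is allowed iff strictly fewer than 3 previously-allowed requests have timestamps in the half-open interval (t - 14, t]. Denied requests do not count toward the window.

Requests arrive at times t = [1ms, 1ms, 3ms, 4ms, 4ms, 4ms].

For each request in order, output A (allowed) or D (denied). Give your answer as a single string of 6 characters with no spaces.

Tracking allowed requests in the window:
  req#1 t=1ms: ALLOW
  req#2 t=1ms: ALLOW
  req#3 t=3ms: ALLOW
  req#4 t=4ms: DENY
  req#5 t=4ms: DENY
  req#6 t=4ms: DENY

Answer: AAADDD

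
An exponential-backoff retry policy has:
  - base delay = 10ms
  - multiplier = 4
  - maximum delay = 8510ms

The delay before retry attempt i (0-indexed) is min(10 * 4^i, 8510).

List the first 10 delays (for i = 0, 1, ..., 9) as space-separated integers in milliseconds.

Answer: 10 40 160 640 2560 8510 8510 8510 8510 8510

Derivation:
Computing each delay:
  i=0: min(10*4^0, 8510) = 10
  i=1: min(10*4^1, 8510) = 40
  i=2: min(10*4^2, 8510) = 160
  i=3: min(10*4^3, 8510) = 640
  i=4: min(10*4^4, 8510) = 2560
  i=5: min(10*4^5, 8510) = 8510
  i=6: min(10*4^6, 8510) = 8510
  i=7: min(10*4^7, 8510) = 8510
  i=8: min(10*4^8, 8510) = 8510
  i=9: min(10*4^9, 8510) = 8510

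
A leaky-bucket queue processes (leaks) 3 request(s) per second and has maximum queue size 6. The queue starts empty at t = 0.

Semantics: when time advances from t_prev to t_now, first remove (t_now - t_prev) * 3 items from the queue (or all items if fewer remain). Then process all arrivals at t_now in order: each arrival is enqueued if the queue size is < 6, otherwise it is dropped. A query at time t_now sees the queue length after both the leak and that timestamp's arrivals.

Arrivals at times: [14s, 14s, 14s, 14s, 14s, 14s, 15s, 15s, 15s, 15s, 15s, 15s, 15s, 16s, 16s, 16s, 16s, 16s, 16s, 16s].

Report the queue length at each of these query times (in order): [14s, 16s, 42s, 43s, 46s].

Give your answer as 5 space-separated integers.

Answer: 6 6 0 0 0

Derivation:
Queue lengths at query times:
  query t=14s: backlog = 6
  query t=16s: backlog = 6
  query t=42s: backlog = 0
  query t=43s: backlog = 0
  query t=46s: backlog = 0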